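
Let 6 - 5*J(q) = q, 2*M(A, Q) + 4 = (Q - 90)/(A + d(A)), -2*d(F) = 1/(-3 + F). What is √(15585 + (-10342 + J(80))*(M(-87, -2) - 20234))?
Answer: √1284811052797244945/78295 ≈ 14477.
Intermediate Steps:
d(F) = -1/(2*(-3 + F))
M(A, Q) = -2 + (-90 + Q)/(2*(A - 1/(-6 + 2*A))) (M(A, Q) = -2 + ((Q - 90)/(A - 1/(-6 + 2*A)))/2 = -2 + ((-90 + Q)/(A - 1/(-6 + 2*A)))/2 = -2 + (-90 + Q)/(2*(A - 1/(-6 + 2*A))))
J(q) = 6/5 - q/5
√(15585 + (-10342 + J(80))*(M(-87, -2) - 20234)) = √(15585 + (-10342 + (6/5 - ⅕*80))*((2 - (-3 - 87)*(90 - 1*(-2) + 4*(-87)))/(-1 + 2*(-87)*(-3 - 87)) - 20234)) = √(15585 + (-10342 + (6/5 - 16))*((2 - 1*(-90)*(90 + 2 - 348))/(-1 + 2*(-87)*(-90)) - 20234)) = √(15585 + (-10342 - 74/5)*((2 - 1*(-90)*(-256))/(-1 + 15660) - 20234)) = √(15585 - 51784*((2 - 23040)/15659 - 20234)/5) = √(15585 - 51784*((1/15659)*(-23038) - 20234)/5) = √(15585 - 51784*(-23038/15659 - 20234)/5) = √(15585 - 51784/5*(-316867244/15659)) = √(15585 + 16408653363296/78295) = √(16409873590871/78295) = √1284811052797244945/78295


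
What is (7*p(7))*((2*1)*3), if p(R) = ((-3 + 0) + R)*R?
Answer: 1176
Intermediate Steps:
p(R) = R*(-3 + R) (p(R) = (-3 + R)*R = R*(-3 + R))
(7*p(7))*((2*1)*3) = (7*(7*(-3 + 7)))*((2*1)*3) = (7*(7*4))*(2*3) = (7*28)*6 = 196*6 = 1176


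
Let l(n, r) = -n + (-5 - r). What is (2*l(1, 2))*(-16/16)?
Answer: 16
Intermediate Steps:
l(n, r) = -5 - n - r
(2*l(1, 2))*(-16/16) = (2*(-5 - 1*1 - 1*2))*(-16/16) = (2*(-5 - 1 - 2))*(-16*1/16) = (2*(-8))*(-1) = -16*(-1) = 16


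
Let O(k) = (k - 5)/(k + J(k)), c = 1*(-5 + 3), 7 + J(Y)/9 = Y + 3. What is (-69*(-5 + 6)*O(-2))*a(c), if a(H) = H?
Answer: 69/4 ≈ 17.250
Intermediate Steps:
J(Y) = -36 + 9*Y (J(Y) = -63 + 9*(Y + 3) = -63 + 9*(3 + Y) = -63 + (27 + 9*Y) = -36 + 9*Y)
c = -2 (c = 1*(-2) = -2)
O(k) = (-5 + k)/(-36 + 10*k) (O(k) = (k - 5)/(k + (-36 + 9*k)) = (-5 + k)/(-36 + 10*k))
(-69*(-5 + 6)*O(-2))*a(c) = -69*(-5 + 6)*(-5 - 2)/(2*(-18 + 5*(-2)))*(-2) = -69*(½)*(-7)/(-18 - 10)*(-2) = -69*(½)*(-7)/(-28)*(-2) = -69*(½)*(-1/28)*(-7)*(-2) = -69/8*(-2) = 69/4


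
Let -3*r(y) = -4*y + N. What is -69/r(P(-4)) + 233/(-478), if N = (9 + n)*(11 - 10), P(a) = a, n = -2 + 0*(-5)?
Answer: 4069/478 ≈ 8.5126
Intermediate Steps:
n = -2 (n = -2 + 0 = -2)
N = 7 (N = (9 - 2)*(11 - 10) = 7*1 = 7)
r(y) = -7/3 + 4*y/3 (r(y) = -(-4*y + 7)/3 = -(7 - 4*y)/3 = -7/3 + 4*y/3)
-69/r(P(-4)) + 233/(-478) = -69/(-7/3 + (4/3)*(-4)) + 233/(-478) = -69/(-7/3 - 16/3) + 233*(-1/478) = -69/(-23/3) - 233/478 = -69*(-3/23) - 233/478 = 9 - 233/478 = 4069/478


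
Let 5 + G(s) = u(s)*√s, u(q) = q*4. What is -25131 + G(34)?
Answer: -25136 + 136*√34 ≈ -24343.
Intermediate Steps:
u(q) = 4*q
G(s) = -5 + 4*s^(3/2) (G(s) = -5 + (4*s)*√s = -5 + 4*s^(3/2))
-25131 + G(34) = -25131 + (-5 + 4*34^(3/2)) = -25131 + (-5 + 4*(34*√34)) = -25131 + (-5 + 136*√34) = -25136 + 136*√34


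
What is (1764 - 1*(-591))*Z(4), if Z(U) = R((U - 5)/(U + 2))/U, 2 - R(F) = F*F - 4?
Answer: 168775/48 ≈ 3516.1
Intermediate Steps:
R(F) = 6 - F² (R(F) = 2 - (F*F - 4) = 2 - (F² - 4) = 2 - (-4 + F²) = 2 + (4 - F²) = 6 - F²)
Z(U) = (6 - (-5 + U)²/(2 + U)²)/U (Z(U) = (6 - ((U - 5)/(U + 2))²)/U = (6 - ((-5 + U)/(2 + U))²)/U = (6 - (-5 + U)²/(2 + U)²)/U)
(1764 - 1*(-591))*Z(4) = (1764 - 1*(-591))*(6/4 - 1*(-5 + 4)²/(4*(2 + 4)²)) = (1764 + 591)*(6*(¼) - 1*¼*(-1)²/6²) = 2355*(3/2 - 1*¼*1*1/36) = 2355*(3/2 - 1/144) = 2355*(215/144) = 168775/48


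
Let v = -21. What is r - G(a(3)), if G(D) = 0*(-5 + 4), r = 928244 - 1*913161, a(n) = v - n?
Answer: 15083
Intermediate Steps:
a(n) = -21 - n
r = 15083 (r = 928244 - 913161 = 15083)
G(D) = 0 (G(D) = 0*(-1) = 0)
r - G(a(3)) = 15083 - 1*0 = 15083 + 0 = 15083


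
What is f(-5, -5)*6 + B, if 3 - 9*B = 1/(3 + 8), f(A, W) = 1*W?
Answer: -2938/99 ≈ -29.677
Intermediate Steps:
f(A, W) = W
B = 32/99 (B = ⅓ - 1/(9*(3 + 8)) = ⅓ - ⅑/11 = ⅓ - ⅑*1/11 = ⅓ - 1/99 = 32/99 ≈ 0.32323)
f(-5, -5)*6 + B = -5*6 + 32/99 = -30 + 32/99 = -2938/99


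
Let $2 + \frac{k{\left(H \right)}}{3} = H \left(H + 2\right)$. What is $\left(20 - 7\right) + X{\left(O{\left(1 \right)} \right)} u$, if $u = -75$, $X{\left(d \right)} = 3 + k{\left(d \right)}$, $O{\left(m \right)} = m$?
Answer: $-437$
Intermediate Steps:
$k{\left(H \right)} = -6 + 3 H \left(2 + H\right)$ ($k{\left(H \right)} = -6 + 3 H \left(H + 2\right) = -6 + 3 H \left(2 + H\right)$)
$X{\left(d \right)} = -3 + 3 d^{2} + 6 d$ ($X{\left(d \right)} = 3 + \left(-6 + 3 d^{2} + 6 d\right) = -3 + 3 d^{2} + 6 d$)
$\left(20 - 7\right) + X{\left(O{\left(1 \right)} \right)} u = \left(20 - 7\right) + \left(-3 + 3 \cdot 1^{2} + 6 \cdot 1\right) \left(-75\right) = \left(20 - 7\right) + \left(-3 + 3 \cdot 1 + 6\right) \left(-75\right) = 13 + \left(-3 + 3 + 6\right) \left(-75\right) = 13 + 6 \left(-75\right) = 13 - 450 = -437$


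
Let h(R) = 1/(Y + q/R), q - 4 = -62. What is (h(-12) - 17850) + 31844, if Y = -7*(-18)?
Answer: 10985296/785 ≈ 13994.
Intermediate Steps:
q = -58 (q = 4 - 62 = -58)
Y = 126
h(R) = 1/(126 - 58/R)
(h(-12) - 17850) + 31844 = ((1/2)*(-12)/(-29 + 63*(-12)) - 17850) + 31844 = ((1/2)*(-12)/(-29 - 756) - 17850) + 31844 = ((1/2)*(-12)/(-785) - 17850) + 31844 = ((1/2)*(-12)*(-1/785) - 17850) + 31844 = (6/785 - 17850) + 31844 = -14012244/785 + 31844 = 10985296/785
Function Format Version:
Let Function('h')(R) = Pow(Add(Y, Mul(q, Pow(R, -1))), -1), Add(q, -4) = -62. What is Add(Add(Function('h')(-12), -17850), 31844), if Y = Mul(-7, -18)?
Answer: Rational(10985296, 785) ≈ 13994.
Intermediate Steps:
q = -58 (q = Add(4, -62) = -58)
Y = 126
Function('h')(R) = Pow(Add(126, Mul(-58, Pow(R, -1))), -1)
Add(Add(Function('h')(-12), -17850), 31844) = Add(Add(Mul(Rational(1, 2), -12, Pow(Add(-29, Mul(63, -12)), -1)), -17850), 31844) = Add(Add(Mul(Rational(1, 2), -12, Pow(Add(-29, -756), -1)), -17850), 31844) = Add(Add(Mul(Rational(1, 2), -12, Pow(-785, -1)), -17850), 31844) = Add(Add(Mul(Rational(1, 2), -12, Rational(-1, 785)), -17850), 31844) = Add(Add(Rational(6, 785), -17850), 31844) = Add(Rational(-14012244, 785), 31844) = Rational(10985296, 785)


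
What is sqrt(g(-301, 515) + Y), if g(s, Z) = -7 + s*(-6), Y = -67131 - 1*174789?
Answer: I*sqrt(240121) ≈ 490.02*I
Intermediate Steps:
Y = -241920 (Y = -67131 - 174789 = -241920)
g(s, Z) = -7 - 6*s
sqrt(g(-301, 515) + Y) = sqrt((-7 - 6*(-301)) - 241920) = sqrt((-7 + 1806) - 241920) = sqrt(1799 - 241920) = sqrt(-240121) = I*sqrt(240121)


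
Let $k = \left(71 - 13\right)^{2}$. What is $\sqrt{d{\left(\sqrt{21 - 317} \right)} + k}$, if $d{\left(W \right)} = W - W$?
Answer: $58$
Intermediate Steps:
$k = 3364$ ($k = 58^{2} = 3364$)
$d{\left(W \right)} = 0$
$\sqrt{d{\left(\sqrt{21 - 317} \right)} + k} = \sqrt{0 + 3364} = \sqrt{3364} = 58$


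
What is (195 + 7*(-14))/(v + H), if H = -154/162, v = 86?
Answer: 7857/6889 ≈ 1.1405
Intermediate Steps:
H = -77/81 (H = -154*1/162 = -77/81 ≈ -0.95062)
(195 + 7*(-14))/(v + H) = (195 + 7*(-14))/(86 - 77/81) = (195 - 98)/(6889/81) = 97*(81/6889) = 7857/6889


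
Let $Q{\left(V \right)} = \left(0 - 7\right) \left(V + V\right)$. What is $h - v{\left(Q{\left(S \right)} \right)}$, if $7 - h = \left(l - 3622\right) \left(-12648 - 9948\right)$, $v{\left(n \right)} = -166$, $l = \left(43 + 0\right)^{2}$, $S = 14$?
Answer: $-40062535$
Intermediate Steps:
$Q{\left(V \right)} = - 14 V$ ($Q{\left(V \right)} = - 7 \cdot 2 V = - 14 V$)
$l = 1849$ ($l = 43^{2} = 1849$)
$h = -40062701$ ($h = 7 - \left(1849 - 3622\right) \left(-12648 - 9948\right) = 7 - \left(-1773\right) \left(-22596\right) = 7 - 40062708 = -40062701$)
$h - v{\left(Q{\left(S \right)} \right)} = -40062701 - -166 = -40062701 + 166 = -40062535$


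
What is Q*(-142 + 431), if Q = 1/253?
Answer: 289/253 ≈ 1.1423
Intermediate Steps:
Q = 1/253 ≈ 0.0039526
Q*(-142 + 431) = (-142 + 431)/253 = (1/253)*289 = 289/253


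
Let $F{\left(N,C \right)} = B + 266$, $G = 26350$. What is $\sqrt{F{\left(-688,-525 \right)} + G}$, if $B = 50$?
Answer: $\sqrt{26666} \approx 163.3$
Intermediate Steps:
$F{\left(N,C \right)} = 316$ ($F{\left(N,C \right)} = 50 + 266 = 316$)
$\sqrt{F{\left(-688,-525 \right)} + G} = \sqrt{316 + 26350} = \sqrt{26666}$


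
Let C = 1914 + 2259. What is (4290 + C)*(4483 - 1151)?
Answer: 28198716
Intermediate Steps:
C = 4173
(4290 + C)*(4483 - 1151) = (4290 + 4173)*(4483 - 1151) = 8463*3332 = 28198716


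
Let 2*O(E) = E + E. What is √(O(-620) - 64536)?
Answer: 2*I*√16289 ≈ 255.26*I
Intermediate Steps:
O(E) = E (O(E) = (E + E)/2 = (2*E)/2 = E)
√(O(-620) - 64536) = √(-620 - 64536) = √(-65156) = 2*I*√16289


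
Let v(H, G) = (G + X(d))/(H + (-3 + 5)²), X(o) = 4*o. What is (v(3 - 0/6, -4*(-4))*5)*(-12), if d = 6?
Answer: -2400/7 ≈ -342.86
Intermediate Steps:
v(H, G) = (24 + G)/(4 + H) (v(H, G) = (G + 4*6)/(H + (-3 + 5)²) = (G + 24)/(H + 2²) = (24 + G)/(H + 4) = (24 + G)/(4 + H))
(v(3 - 0/6, -4*(-4))*5)*(-12) = (((24 - 4*(-4))/(4 + (3 - 0/6)))*5)*(-12) = (((24 + 16)/(4 + (3 - 0/6)))*5)*(-12) = ((40/(4 + (3 - 1*0)))*5)*(-12) = ((40/(4 + (3 + 0)))*5)*(-12) = ((40/(4 + 3))*5)*(-12) = ((40/7)*5)*(-12) = (200/7)*(-12) = -2400/7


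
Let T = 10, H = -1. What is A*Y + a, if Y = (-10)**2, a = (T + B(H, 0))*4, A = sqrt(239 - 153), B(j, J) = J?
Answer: 40 + 100*sqrt(86) ≈ 967.36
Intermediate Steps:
A = sqrt(86) ≈ 9.2736
a = 40 (a = (10 + 0)*4 = 10*4 = 40)
Y = 100
A*Y + a = sqrt(86)*100 + 40 = 100*sqrt(86) + 40 = 40 + 100*sqrt(86)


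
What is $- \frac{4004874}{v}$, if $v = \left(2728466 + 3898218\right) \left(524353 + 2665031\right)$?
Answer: $- \frac{222493}{1174168884592} \approx -1.8949 \cdot 10^{-7}$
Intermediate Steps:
$v = 21135039922656$ ($v = 6626684 \cdot 3189384 = 21135039922656$)
$- \frac{4004874}{v} = - \frac{4004874}{21135039922656} = \left(-4004874\right) \frac{1}{21135039922656} = - \frac{222493}{1174168884592}$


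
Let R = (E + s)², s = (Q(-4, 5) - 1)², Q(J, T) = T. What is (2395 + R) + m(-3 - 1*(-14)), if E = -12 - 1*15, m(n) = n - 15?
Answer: 2512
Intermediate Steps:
m(n) = -15 + n
E = -27 (E = -12 - 15 = -27)
s = 16 (s = (5 - 1)² = 4² = 16)
R = 121 (R = (-27 + 16)² = (-11)² = 121)
(2395 + R) + m(-3 - 1*(-14)) = (2395 + 121) + (-15 + (-3 - 1*(-14))) = 2516 + (-15 + (-3 + 14)) = 2516 + (-15 + 11) = 2516 - 4 = 2512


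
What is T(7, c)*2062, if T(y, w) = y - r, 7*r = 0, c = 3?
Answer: 14434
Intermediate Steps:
r = 0 (r = (⅐)*0 = 0)
T(y, w) = y (T(y, w) = y - 1*0 = y + 0 = y)
T(7, c)*2062 = 7*2062 = 14434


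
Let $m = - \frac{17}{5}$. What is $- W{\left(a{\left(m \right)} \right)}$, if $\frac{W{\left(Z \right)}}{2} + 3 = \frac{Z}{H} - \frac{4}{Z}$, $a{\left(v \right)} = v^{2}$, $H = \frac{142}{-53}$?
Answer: $\frac{7859463}{512975} \approx 15.321$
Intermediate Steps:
$H = - \frac{142}{53}$ ($H = 142 \left(- \frac{1}{53}\right) = - \frac{142}{53} \approx -2.6792$)
$m = - \frac{17}{5}$ ($m = \left(-17\right) \frac{1}{5} = - \frac{17}{5} \approx -3.4$)
$W{\left(Z \right)} = -6 - \frac{8}{Z} - \frac{53 Z}{71}$ ($W{\left(Z \right)} = -6 + 2 \left(\frac{Z}{- \frac{142}{53}} - \frac{4}{Z}\right) = -6 + 2 \left(Z \left(- \frac{53}{142}\right) - \frac{4}{Z}\right) = -6 + 2 \left(- \frac{53 Z}{142} - \frac{4}{Z}\right) = -6 + 2 \left(- \frac{4}{Z} - \frac{53 Z}{142}\right) = -6 - \left(\frac{8}{Z} + \frac{53 Z}{71}\right) = -6 - \frac{8}{Z} - \frac{53 Z}{71}$)
$- W{\left(a{\left(m \right)} \right)} = - (-6 - \frac{8}{\left(- \frac{17}{5}\right)^{2}} - \frac{53 \left(- \frac{17}{5}\right)^{2}}{71}) = - (-6 - \frac{8}{\frac{289}{25}} - \frac{15317}{1775}) = - (-6 - \frac{200}{289} - \frac{15317}{1775}) = \left(-1\right) \left(- \frac{7859463}{512975}\right) = \frac{7859463}{512975}$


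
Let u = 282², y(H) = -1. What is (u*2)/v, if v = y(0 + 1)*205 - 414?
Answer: -159048/619 ≈ -256.94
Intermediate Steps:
u = 79524
v = -619 (v = -1*205 - 414 = -205 - 414 = -619)
(u*2)/v = (79524*2)/(-619) = 159048*(-1/619) = -159048/619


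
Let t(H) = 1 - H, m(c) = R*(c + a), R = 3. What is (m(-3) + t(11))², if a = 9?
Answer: 64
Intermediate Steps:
m(c) = 27 + 3*c (m(c) = 3*(c + 9) = 3*(9 + c) = 27 + 3*c)
(m(-3) + t(11))² = ((27 + 3*(-3)) + (1 - 1*11))² = ((27 - 9) + (1 - 11))² = (18 - 10)² = 8² = 64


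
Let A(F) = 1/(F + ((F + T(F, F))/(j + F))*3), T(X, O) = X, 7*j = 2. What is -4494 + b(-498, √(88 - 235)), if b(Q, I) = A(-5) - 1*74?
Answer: -68509/15 ≈ -4567.3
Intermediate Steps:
j = 2/7 (j = (⅐)*2 = 2/7 ≈ 0.28571)
A(F) = 1/(F + 6*F/(2/7 + F)) (A(F) = 1/(F + ((F + F)/(2/7 + F))*3) = 1/(F + ((2*F)/(2/7 + F))*3) = 1/(F + (2*F/(2/7 + F))*3) = 1/(F + 6*F/(2/7 + F)))
b(Q, I) = -1099/15 (b(Q, I) = (2 + 7*(-5))/((-5)*(44 + 7*(-5))) - 1*74 = -(2 - 35)/(5*(44 - 35)) - 74 = -⅕*(-33)/9 - 74 = -⅕*⅑*(-33) - 74 = 11/15 - 74 = -1099/15)
-4494 + b(-498, √(88 - 235)) = -4494 - 1099/15 = -68509/15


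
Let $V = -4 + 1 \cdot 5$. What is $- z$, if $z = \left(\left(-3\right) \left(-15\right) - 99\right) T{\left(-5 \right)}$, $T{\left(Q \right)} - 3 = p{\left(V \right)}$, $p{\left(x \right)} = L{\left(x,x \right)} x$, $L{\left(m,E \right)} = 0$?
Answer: $162$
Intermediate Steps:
$V = 1$ ($V = -4 + 5 = 1$)
$p{\left(x \right)} = 0$ ($p{\left(x \right)} = 0 x = 0$)
$T{\left(Q \right)} = 3$ ($T{\left(Q \right)} = 3 + 0 = 3$)
$z = -162$ ($z = \left(\left(-3\right) \left(-15\right) - 99\right) 3 = \left(45 - 99\right) 3 = \left(-54\right) 3 = -162$)
$- z = \left(-1\right) \left(-162\right) = 162$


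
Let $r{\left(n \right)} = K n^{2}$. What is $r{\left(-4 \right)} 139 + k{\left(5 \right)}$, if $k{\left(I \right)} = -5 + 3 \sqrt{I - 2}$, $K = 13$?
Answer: $28907 + 3 \sqrt{3} \approx 28912.0$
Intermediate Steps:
$r{\left(n \right)} = 13 n^{2}$
$k{\left(I \right)} = -5 + 3 \sqrt{-2 + I}$
$r{\left(-4 \right)} 139 + k{\left(5 \right)} = 13 \left(-4\right)^{2} \cdot 139 - \left(5 - 3 \sqrt{-2 + 5}\right) = 13 \cdot 16 \cdot 139 - \left(5 - 3 \sqrt{3}\right) = 208 \cdot 139 - \left(5 - 3 \sqrt{3}\right) = 28912 - \left(5 - 3 \sqrt{3}\right) = 28907 + 3 \sqrt{3}$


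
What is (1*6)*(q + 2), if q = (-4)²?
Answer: 108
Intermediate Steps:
q = 16
(1*6)*(q + 2) = (1*6)*(16 + 2) = 6*18 = 108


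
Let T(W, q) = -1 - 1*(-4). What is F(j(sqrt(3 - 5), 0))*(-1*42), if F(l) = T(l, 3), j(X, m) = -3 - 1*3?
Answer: -126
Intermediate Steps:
j(X, m) = -6 (j(X, m) = -3 - 3 = -6)
T(W, q) = 3 (T(W, q) = -1 + 4 = 3)
F(l) = 3
F(j(sqrt(3 - 5), 0))*(-1*42) = 3*(-1*42) = 3*(-42) = -126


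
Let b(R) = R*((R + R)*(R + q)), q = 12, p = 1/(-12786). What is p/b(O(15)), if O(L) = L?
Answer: -1/155349900 ≈ -6.4371e-9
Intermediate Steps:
p = -1/12786 ≈ -7.8210e-5
b(R) = 2*R²*(12 + R) (b(R) = R*((R + R)*(R + 12)) = R*((2*R)*(12 + R)) = R*(2*R*(12 + R)) = 2*R²*(12 + R))
p/b(O(15)) = -1/(450*(12 + 15))/12786 = -1/(12786*(2*225*27)) = -1/12786/12150 = -1/12786*1/12150 = -1/155349900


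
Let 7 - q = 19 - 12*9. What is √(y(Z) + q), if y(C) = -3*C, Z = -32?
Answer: 8*√3 ≈ 13.856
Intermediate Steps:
q = 96 (q = 7 - (19 - 12*9) = 7 - (19 - 108) = 7 - 1*(-89) = 7 + 89 = 96)
√(y(Z) + q) = √(-3*(-32) + 96) = √(96 + 96) = √192 = 8*√3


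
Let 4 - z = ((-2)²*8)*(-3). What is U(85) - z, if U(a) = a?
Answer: -15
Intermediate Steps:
z = 100 (z = 4 - (-2)²*8*(-3) = 4 - 4*8*(-3) = 4 - 32*(-3) = 4 - 1*(-96) = 4 + 96 = 100)
U(85) - z = 85 - 1*100 = 85 - 100 = -15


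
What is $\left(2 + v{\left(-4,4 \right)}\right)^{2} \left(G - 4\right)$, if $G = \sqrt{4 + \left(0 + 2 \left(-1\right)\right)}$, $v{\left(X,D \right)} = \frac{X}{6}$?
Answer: $- \frac{64}{9} + \frac{16 \sqrt{2}}{9} \approx -4.597$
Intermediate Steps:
$v{\left(X,D \right)} = \frac{X}{6}$ ($v{\left(X,D \right)} = X \frac{1}{6} = \frac{X}{6}$)
$G = \sqrt{2}$ ($G = \sqrt{4 + \left(0 - 2\right)} = \sqrt{4 - 2} = \sqrt{2} \approx 1.4142$)
$\left(2 + v{\left(-4,4 \right)}\right)^{2} \left(G - 4\right) = \left(2 + \frac{1}{6} \left(-4\right)\right)^{2} \left(\sqrt{2} - 4\right) = \left(2 - \frac{2}{3}\right)^{2} \left(-4 + \sqrt{2}\right) = \left(\frac{4}{3}\right)^{2} \left(-4 + \sqrt{2}\right) = \frac{16 \left(-4 + \sqrt{2}\right)}{9} = - \frac{64}{9} + \frac{16 \sqrt{2}}{9}$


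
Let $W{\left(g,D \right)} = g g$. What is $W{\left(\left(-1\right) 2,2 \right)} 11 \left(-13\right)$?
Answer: $-572$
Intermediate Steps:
$W{\left(g,D \right)} = g^{2}$
$W{\left(\left(-1\right) 2,2 \right)} 11 \left(-13\right) = \left(\left(-1\right) 2\right)^{2} \cdot 11 \left(-13\right) = \left(-2\right)^{2} \cdot 11 \left(-13\right) = 4 \cdot 11 \left(-13\right) = 44 \left(-13\right) = -572$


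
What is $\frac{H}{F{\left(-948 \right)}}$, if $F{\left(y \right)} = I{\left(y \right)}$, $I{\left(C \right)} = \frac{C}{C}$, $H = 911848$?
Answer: $911848$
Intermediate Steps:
$I{\left(C \right)} = 1$
$F{\left(y \right)} = 1$
$\frac{H}{F{\left(-948 \right)}} = \frac{911848}{1} = 911848 \cdot 1 = 911848$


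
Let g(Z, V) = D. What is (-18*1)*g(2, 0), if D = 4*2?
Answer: -144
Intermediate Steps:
D = 8
g(Z, V) = 8
(-18*1)*g(2, 0) = -18*1*8 = -18*8 = -144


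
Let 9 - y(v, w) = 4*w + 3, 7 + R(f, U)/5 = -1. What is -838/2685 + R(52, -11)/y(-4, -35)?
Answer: -114874/196005 ≈ -0.58608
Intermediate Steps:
R(f, U) = -40 (R(f, U) = -35 + 5*(-1) = -35 - 5 = -40)
y(v, w) = 6 - 4*w (y(v, w) = 9 - (4*w + 3) = 9 - (3 + 4*w) = 9 + (-3 - 4*w) = 6 - 4*w)
-838/2685 + R(52, -11)/y(-4, -35) = -838/2685 - 40/(6 - 4*(-35)) = -838*1/2685 - 40/(6 + 140) = -838/2685 - 40/146 = -838/2685 - 40*1/146 = -838/2685 - 20/73 = -114874/196005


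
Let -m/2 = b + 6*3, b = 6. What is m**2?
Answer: 2304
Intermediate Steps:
m = -48 (m = -2*(6 + 6*3) = -2*(6 + 18) = -2*24 = -48)
m**2 = (-48)**2 = 2304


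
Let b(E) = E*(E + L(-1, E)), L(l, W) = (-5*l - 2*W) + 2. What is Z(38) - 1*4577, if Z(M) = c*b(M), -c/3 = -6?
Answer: -25781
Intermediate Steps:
c = 18 (c = -3*(-6) = 18)
L(l, W) = 2 - 5*l - 2*W
b(E) = E*(7 - E) (b(E) = E*(E + (2 - 5*(-1) - 2*E)) = E*(E + (2 + 5 - 2*E)) = E*(E + (7 - 2*E)) = E*(7 - E))
Z(M) = 18*M*(7 - M) (Z(M) = 18*(M*(7 - M)) = 18*M*(7 - M))
Z(38) - 1*4577 = 18*38*(7 - 1*38) - 1*4577 = 18*38*(7 - 38) - 4577 = 18*38*(-31) - 4577 = -21204 - 4577 = -25781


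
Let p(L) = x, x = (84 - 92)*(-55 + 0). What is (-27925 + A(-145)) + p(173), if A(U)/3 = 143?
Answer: -27056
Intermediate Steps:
A(U) = 429 (A(U) = 3*143 = 429)
x = 440 (x = -8*(-55) = 440)
p(L) = 440
(-27925 + A(-145)) + p(173) = (-27925 + 429) + 440 = -27496 + 440 = -27056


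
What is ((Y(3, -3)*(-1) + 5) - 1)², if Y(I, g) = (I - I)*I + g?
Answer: 49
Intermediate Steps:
Y(I, g) = g (Y(I, g) = 0*I + g = 0 + g = g)
((Y(3, -3)*(-1) + 5) - 1)² = ((-3*(-1) + 5) - 1)² = ((3 + 5) - 1)² = (8 - 1)² = 7² = 49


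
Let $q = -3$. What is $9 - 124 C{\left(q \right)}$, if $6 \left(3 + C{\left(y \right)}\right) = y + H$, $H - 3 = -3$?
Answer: $443$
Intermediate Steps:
$H = 0$ ($H = 3 - 3 = 0$)
$C{\left(y \right)} = -3 + \frac{y}{6}$ ($C{\left(y \right)} = -3 + \frac{y + 0}{6} = -3 + \frac{y}{6}$)
$9 - 124 C{\left(q \right)} = 9 - 124 \left(-3 + \frac{1}{6} \left(-3\right)\right) = 9 - 124 \left(-3 - \frac{1}{2}\right) = 9 - -434 = 9 + 434 = 443$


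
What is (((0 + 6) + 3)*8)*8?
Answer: 576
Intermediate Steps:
(((0 + 6) + 3)*8)*8 = ((6 + 3)*8)*8 = (9*8)*8 = 72*8 = 576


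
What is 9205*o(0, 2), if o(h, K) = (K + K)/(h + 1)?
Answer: 36820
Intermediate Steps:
o(h, K) = 2*K/(1 + h) (o(h, K) = (2*K)/(1 + h) = 2*K/(1 + h))
9205*o(0, 2) = 9205*(2*2/(1 + 0)) = 9205*(2*2/1) = 9205*(2*2*1) = 9205*4 = 36820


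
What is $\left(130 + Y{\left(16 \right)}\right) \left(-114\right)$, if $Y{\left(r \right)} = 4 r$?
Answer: $-22116$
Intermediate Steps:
$\left(130 + Y{\left(16 \right)}\right) \left(-114\right) = \left(130 + 4 \cdot 16\right) \left(-114\right) = \left(130 + 64\right) \left(-114\right) = 194 \left(-114\right) = -22116$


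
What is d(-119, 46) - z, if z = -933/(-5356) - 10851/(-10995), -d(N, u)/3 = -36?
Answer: 2097219823/19629740 ≈ 106.84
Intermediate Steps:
d(N, u) = 108 (d(N, u) = -3*(-36) = 108)
z = 22792097/19629740 (z = -933*(-1/5356) - 10851*(-1/10995) = 933/5356 + 3617/3665 = 22792097/19629740 ≈ 1.1611)
d(-119, 46) - z = 108 - 1*22792097/19629740 = 108 - 22792097/19629740 = 2097219823/19629740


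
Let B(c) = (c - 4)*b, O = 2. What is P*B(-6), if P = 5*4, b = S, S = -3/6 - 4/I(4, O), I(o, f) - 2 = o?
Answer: 700/3 ≈ 233.33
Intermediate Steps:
I(o, f) = 2 + o
S = -7/6 (S = -3/6 - 4/(2 + 4) = -3*⅙ - 4/6 = -½ - 4*⅙ = -½ - ⅔ = -7/6 ≈ -1.1667)
b = -7/6 ≈ -1.1667
P = 20
B(c) = 14/3 - 7*c/6 (B(c) = (c - 4)*(-7/6) = (-4 + c)*(-7/6) = 14/3 - 7*c/6)
P*B(-6) = 20*(14/3 - 7/6*(-6)) = 20*(14/3 + 7) = 20*(35/3) = 700/3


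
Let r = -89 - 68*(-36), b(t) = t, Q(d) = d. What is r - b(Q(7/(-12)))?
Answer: 28315/12 ≈ 2359.6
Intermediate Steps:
r = 2359 (r = -89 + 2448 = 2359)
r - b(Q(7/(-12))) = 2359 - 7/(-12) = 2359 - 7*(-1)/12 = 2359 - 1*(-7/12) = 2359 + 7/12 = 28315/12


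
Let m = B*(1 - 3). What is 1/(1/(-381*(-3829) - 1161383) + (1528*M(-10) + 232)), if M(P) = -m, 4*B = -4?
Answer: -297466/840043983 ≈ -0.00035411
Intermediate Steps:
B = -1 (B = (1/4)*(-4) = -1)
m = 2 (m = -(1 - 3) = -1*(-2) = 2)
M(P) = -2 (M(P) = -1*2 = -2)
1/(1/(-381*(-3829) - 1161383) + (1528*M(-10) + 232)) = 1/(1/(-381*(-3829) - 1161383) + (1528*(-2) + 232)) = 1/(1/(1458849 - 1161383) + (-3056 + 232)) = 1/(1/297466 - 2824) = 1/(-840043983/297466) = -297466/840043983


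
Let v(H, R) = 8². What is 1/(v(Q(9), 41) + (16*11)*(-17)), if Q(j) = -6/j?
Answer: -1/2928 ≈ -0.00034153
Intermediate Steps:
v(H, R) = 64
1/(v(Q(9), 41) + (16*11)*(-17)) = 1/(64 + (16*11)*(-17)) = 1/(64 + 176*(-17)) = 1/(64 - 2992) = 1/(-2928) = -1/2928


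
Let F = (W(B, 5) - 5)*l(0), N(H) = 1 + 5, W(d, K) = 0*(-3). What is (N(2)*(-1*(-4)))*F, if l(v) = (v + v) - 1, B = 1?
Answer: 120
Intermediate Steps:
W(d, K) = 0
N(H) = 6
l(v) = -1 + 2*v (l(v) = 2*v - 1 = -1 + 2*v)
F = 5 (F = (0 - 5)*(-1 + 2*0) = -5*(-1 + 0) = -5*(-1) = 5)
(N(2)*(-1*(-4)))*F = (6*(-1*(-4)))*5 = (6*4)*5 = 24*5 = 120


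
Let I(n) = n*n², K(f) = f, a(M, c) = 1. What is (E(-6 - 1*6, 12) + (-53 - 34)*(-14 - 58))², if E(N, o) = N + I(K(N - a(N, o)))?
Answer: 16443025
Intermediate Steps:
I(n) = n³
E(N, o) = N + (-1 + N)³ (E(N, o) = N + (N - 1*1)³ = N + (N - 1)³ = N + (-1 + N)³)
(E(-6 - 1*6, 12) + (-53 - 34)*(-14 - 58))² = (((-6 - 1*6) + (-1 + (-6 - 1*6))³) + (-53 - 34)*(-14 - 58))² = (((-6 - 6) + (-1 + (-6 - 6))³) - 87*(-72))² = ((-12 + (-1 - 12)³) + 6264)² = ((-12 + (-13)³) + 6264)² = ((-12 - 2197) + 6264)² = (-2209 + 6264)² = 4055² = 16443025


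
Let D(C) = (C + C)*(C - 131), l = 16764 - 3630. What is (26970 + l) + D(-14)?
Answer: 44164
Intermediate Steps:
l = 13134
D(C) = 2*C*(-131 + C) (D(C) = (2*C)*(-131 + C) = 2*C*(-131 + C))
(26970 + l) + D(-14) = (26970 + 13134) + 2*(-14)*(-131 - 14) = 40104 + 2*(-14)*(-145) = 40104 + 4060 = 44164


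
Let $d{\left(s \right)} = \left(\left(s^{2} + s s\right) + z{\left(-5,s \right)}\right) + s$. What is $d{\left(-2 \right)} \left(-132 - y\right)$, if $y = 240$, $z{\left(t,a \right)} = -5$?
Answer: $-372$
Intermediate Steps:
$d{\left(s \right)} = -5 + s + 2 s^{2}$ ($d{\left(s \right)} = \left(\left(s^{2} + s s\right) - 5\right) + s = \left(\left(s^{2} + s^{2}\right) - 5\right) + s = \left(2 s^{2} - 5\right) + s = \left(-5 + 2 s^{2}\right) + s = -5 + s + 2 s^{2}$)
$d{\left(-2 \right)} \left(-132 - y\right) = \left(-5 - 2 + 2 \left(-2\right)^{2}\right) \left(-132 - 240\right) = \left(-5 - 2 + 2 \cdot 4\right) \left(-132 - 240\right) = \left(-5 - 2 + 8\right) \left(-372\right) = 1 \left(-372\right) = -372$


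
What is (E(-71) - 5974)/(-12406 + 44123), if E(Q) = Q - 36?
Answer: -6081/31717 ≈ -0.19173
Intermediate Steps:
E(Q) = -36 + Q
(E(-71) - 5974)/(-12406 + 44123) = ((-36 - 71) - 5974)/(-12406 + 44123) = (-107 - 5974)/31717 = -6081*1/31717 = -6081/31717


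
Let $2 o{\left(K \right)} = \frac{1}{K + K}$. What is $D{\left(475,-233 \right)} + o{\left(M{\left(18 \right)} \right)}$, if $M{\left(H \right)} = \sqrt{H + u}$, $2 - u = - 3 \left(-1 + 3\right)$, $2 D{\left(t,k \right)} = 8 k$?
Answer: $-932 + \frac{\sqrt{26}}{104} \approx -931.95$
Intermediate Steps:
$D{\left(t,k \right)} = 4 k$ ($D{\left(t,k \right)} = \frac{8 k}{2} = 4 k$)
$u = 8$ ($u = 2 - - 3 \left(-1 + 3\right) = 2 - \left(-3\right) 2 = 2 - -6 = 2 + 6 = 8$)
$M{\left(H \right)} = \sqrt{8 + H}$ ($M{\left(H \right)} = \sqrt{H + 8} = \sqrt{8 + H}$)
$o{\left(K \right)} = \frac{1}{4 K}$ ($o{\left(K \right)} = \frac{1}{2 \left(K + K\right)} = \frac{1}{2 \cdot 2 K} = \frac{\frac{1}{2} \frac{1}{K}}{2} = \frac{1}{4 K}$)
$D{\left(475,-233 \right)} + o{\left(M{\left(18 \right)} \right)} = 4 \left(-233\right) + \frac{1}{4 \sqrt{8 + 18}} = -932 + \frac{1}{4 \sqrt{26}} = -932 + \frac{\frac{1}{26} \sqrt{26}}{4} = -932 + \frac{\sqrt{26}}{104}$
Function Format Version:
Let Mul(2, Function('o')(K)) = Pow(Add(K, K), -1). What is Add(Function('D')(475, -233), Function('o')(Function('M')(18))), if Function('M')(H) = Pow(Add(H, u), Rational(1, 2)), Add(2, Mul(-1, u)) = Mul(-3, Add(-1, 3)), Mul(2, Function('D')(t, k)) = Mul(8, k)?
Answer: Add(-932, Mul(Rational(1, 104), Pow(26, Rational(1, 2)))) ≈ -931.95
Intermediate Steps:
Function('D')(t, k) = Mul(4, k) (Function('D')(t, k) = Mul(Rational(1, 2), Mul(8, k)) = Mul(4, k))
u = 8 (u = Add(2, Mul(-1, Mul(-3, Add(-1, 3)))) = Add(2, Mul(-1, Mul(-3, 2))) = Add(2, Mul(-1, -6)) = Add(2, 6) = 8)
Function('M')(H) = Pow(Add(8, H), Rational(1, 2)) (Function('M')(H) = Pow(Add(H, 8), Rational(1, 2)) = Pow(Add(8, H), Rational(1, 2)))
Function('o')(K) = Mul(Rational(1, 4), Pow(K, -1)) (Function('o')(K) = Mul(Rational(1, 2), Pow(Add(K, K), -1)) = Mul(Rational(1, 2), Pow(Mul(2, K), -1)) = Mul(Rational(1, 2), Mul(Rational(1, 2), Pow(K, -1))) = Mul(Rational(1, 4), Pow(K, -1)))
Add(Function('D')(475, -233), Function('o')(Function('M')(18))) = Add(Mul(4, -233), Mul(Rational(1, 4), Pow(Pow(Add(8, 18), Rational(1, 2)), -1))) = Add(-932, Mul(Rational(1, 4), Pow(Pow(26, Rational(1, 2)), -1))) = Add(-932, Mul(Rational(1, 4), Mul(Rational(1, 26), Pow(26, Rational(1, 2))))) = Add(-932, Mul(Rational(1, 104), Pow(26, Rational(1, 2))))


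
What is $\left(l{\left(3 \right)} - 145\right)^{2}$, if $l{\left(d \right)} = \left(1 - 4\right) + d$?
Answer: $21025$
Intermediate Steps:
$l{\left(d \right)} = -3 + d$
$\left(l{\left(3 \right)} - 145\right)^{2} = \left(\left(-3 + 3\right) - 145\right)^{2} = \left(0 - 145\right)^{2} = \left(-145\right)^{2} = 21025$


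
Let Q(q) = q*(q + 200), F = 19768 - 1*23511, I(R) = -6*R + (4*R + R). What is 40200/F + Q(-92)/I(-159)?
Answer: -14527416/198379 ≈ -73.231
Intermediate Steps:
I(R) = -R (I(R) = -6*R + 5*R = -R)
F = -3743 (F = 19768 - 23511 = -3743)
Q(q) = q*(200 + q)
40200/F + Q(-92)/I(-159) = 40200/(-3743) + (-92*(200 - 92))/((-1*(-159))) = 40200*(-1/3743) - 92*108/159 = -40200/3743 - 9936*1/159 = -40200/3743 - 3312/53 = -14527416/198379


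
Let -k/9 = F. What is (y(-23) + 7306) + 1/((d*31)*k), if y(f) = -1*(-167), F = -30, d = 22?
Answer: 1376078221/184140 ≈ 7473.0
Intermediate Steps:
k = 270 (k = -9*(-30) = 270)
y(f) = 167
(y(-23) + 7306) + 1/((d*31)*k) = (167 + 7306) + 1/((22*31)*270) = 7473 + 1/(682*270) = 7473 + 1/184140 = 1376078221/184140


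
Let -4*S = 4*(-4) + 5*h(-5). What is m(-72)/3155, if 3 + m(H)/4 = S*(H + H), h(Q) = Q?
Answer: -5916/3155 ≈ -1.8751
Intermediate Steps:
S = 41/4 (S = -(4*(-4) + 5*(-5))/4 = -(-16 - 25)/4 = -1/4*(-41) = 41/4 ≈ 10.250)
m(H) = -12 + 82*H (m(H) = -12 + 4*(41*(H + H)/4) = -12 + 4*(41*(2*H)/4) = -12 + 4*(41*H/2) = -12 + 82*H)
m(-72)/3155 = (-12 + 82*(-72))/3155 = (-12 - 5904)*(1/3155) = -5916*1/3155 = -5916/3155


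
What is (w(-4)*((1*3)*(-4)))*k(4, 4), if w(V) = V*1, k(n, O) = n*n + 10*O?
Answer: 2688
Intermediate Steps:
k(n, O) = n**2 + 10*O
w(V) = V
(w(-4)*((1*3)*(-4)))*k(4, 4) = (-4*1*3*(-4))*(4**2 + 10*4) = (-12*(-4))*(16 + 40) = -4*(-12)*56 = 48*56 = 2688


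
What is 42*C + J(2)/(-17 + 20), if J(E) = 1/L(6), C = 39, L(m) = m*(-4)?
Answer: 117935/72 ≈ 1638.0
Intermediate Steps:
L(m) = -4*m
J(E) = -1/24 (J(E) = 1/(-4*6) = 1/(-24) = -1/24)
42*C + J(2)/(-17 + 20) = 42*39 - 1/(24*(-17 + 20)) = 1638 - 1/24/3 = 1638 - 1/24*1/3 = 1638 - 1/72 = 117935/72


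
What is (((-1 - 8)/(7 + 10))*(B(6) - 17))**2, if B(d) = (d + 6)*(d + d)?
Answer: 1306449/289 ≈ 4520.6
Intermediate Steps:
B(d) = 2*d*(6 + d) (B(d) = (6 + d)*(2*d) = 2*d*(6 + d))
(((-1 - 8)/(7 + 10))*(B(6) - 17))**2 = (((-1 - 8)/(7 + 10))*(2*6*(6 + 6) - 17))**2 = ((-9/17)*(2*6*12 - 17))**2 = ((-9*1/17)*(144 - 17))**2 = (-9/17*127)**2 = (-1143/17)**2 = 1306449/289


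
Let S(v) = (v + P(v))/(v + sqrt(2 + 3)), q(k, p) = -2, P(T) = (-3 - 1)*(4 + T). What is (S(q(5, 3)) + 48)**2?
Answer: 1284 - 560*sqrt(5) ≈ 31.802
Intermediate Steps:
P(T) = -16 - 4*T (P(T) = -4*(4 + T) = -16 - 4*T)
S(v) = (-16 - 3*v)/(v + sqrt(5)) (S(v) = (v + (-16 - 4*v))/(v + sqrt(2 + 3)) = (-16 - 3*v)/(v + sqrt(5)))
(S(q(5, 3)) + 48)**2 = ((-16 - 3*(-2))/(-2 + sqrt(5)) + 48)**2 = ((-16 + 6)/(-2 + sqrt(5)) + 48)**2 = (-10/(-2 + sqrt(5)) + 48)**2 = (48 - 10/(-2 + sqrt(5)))**2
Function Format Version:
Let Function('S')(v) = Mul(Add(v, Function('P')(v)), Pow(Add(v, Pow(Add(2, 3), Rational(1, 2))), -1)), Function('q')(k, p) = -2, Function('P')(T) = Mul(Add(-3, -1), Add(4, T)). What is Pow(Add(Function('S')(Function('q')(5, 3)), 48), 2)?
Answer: Add(1284, Mul(-560, Pow(5, Rational(1, 2)))) ≈ 31.802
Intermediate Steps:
Function('P')(T) = Add(-16, Mul(-4, T)) (Function('P')(T) = Mul(-4, Add(4, T)) = Add(-16, Mul(-4, T)))
Function('S')(v) = Mul(Pow(Add(v, Pow(5, Rational(1, 2))), -1), Add(-16, Mul(-3, v))) (Function('S')(v) = Mul(Add(v, Add(-16, Mul(-4, v))), Pow(Add(v, Pow(Add(2, 3), Rational(1, 2))), -1)) = Mul(Add(-16, Mul(-3, v)), Pow(Add(v, Pow(5, Rational(1, 2))), -1)) = Mul(Pow(Add(v, Pow(5, Rational(1, 2))), -1), Add(-16, Mul(-3, v))))
Pow(Add(Function('S')(Function('q')(5, 3)), 48), 2) = Pow(Add(Mul(Pow(Add(-2, Pow(5, Rational(1, 2))), -1), Add(-16, Mul(-3, -2))), 48), 2) = Pow(Add(Mul(Pow(Add(-2, Pow(5, Rational(1, 2))), -1), Add(-16, 6)), 48), 2) = Pow(Add(Mul(Pow(Add(-2, Pow(5, Rational(1, 2))), -1), -10), 48), 2) = Pow(Add(Mul(-10, Pow(Add(-2, Pow(5, Rational(1, 2))), -1)), 48), 2) = Pow(Add(48, Mul(-10, Pow(Add(-2, Pow(5, Rational(1, 2))), -1))), 2)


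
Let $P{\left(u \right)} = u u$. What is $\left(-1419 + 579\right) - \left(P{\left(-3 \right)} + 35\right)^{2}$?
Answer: $-2776$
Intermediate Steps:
$P{\left(u \right)} = u^{2}$
$\left(-1419 + 579\right) - \left(P{\left(-3 \right)} + 35\right)^{2} = \left(-1419 + 579\right) - \left(\left(-3\right)^{2} + 35\right)^{2} = -840 - \left(9 + 35\right)^{2} = -840 - 44^{2} = -840 - 1936 = -2776$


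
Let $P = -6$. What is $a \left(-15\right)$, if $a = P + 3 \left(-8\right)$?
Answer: $450$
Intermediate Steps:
$a = -30$ ($a = -6 + 3 \left(-8\right) = -6 - 24 = -30$)
$a \left(-15\right) = \left(-30\right) \left(-15\right) = 450$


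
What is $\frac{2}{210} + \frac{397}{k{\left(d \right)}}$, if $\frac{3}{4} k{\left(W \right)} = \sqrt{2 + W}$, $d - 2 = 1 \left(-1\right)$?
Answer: $\frac{1}{105} + \frac{397 \sqrt{3}}{4} \approx 171.92$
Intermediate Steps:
$d = 1$ ($d = 2 + 1 \left(-1\right) = 2 - 1 = 1$)
$k{\left(W \right)} = \frac{4 \sqrt{2 + W}}{3}$
$\frac{2}{210} + \frac{397}{k{\left(d \right)}} = \frac{2}{210} + \frac{397}{\frac{4}{3} \sqrt{2 + 1}} = 2 \cdot \frac{1}{210} + \frac{397}{\frac{4}{3} \sqrt{3}} = \frac{1}{105} + 397 \frac{\sqrt{3}}{4} = \frac{1}{105} + \frac{397 \sqrt{3}}{4}$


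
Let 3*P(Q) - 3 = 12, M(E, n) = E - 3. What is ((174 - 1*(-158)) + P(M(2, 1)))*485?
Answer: 163445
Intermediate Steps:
M(E, n) = -3 + E
P(Q) = 5 (P(Q) = 1 + (⅓)*12 = 1 + 4 = 5)
((174 - 1*(-158)) + P(M(2, 1)))*485 = ((174 - 1*(-158)) + 5)*485 = ((174 + 158) + 5)*485 = (332 + 5)*485 = 337*485 = 163445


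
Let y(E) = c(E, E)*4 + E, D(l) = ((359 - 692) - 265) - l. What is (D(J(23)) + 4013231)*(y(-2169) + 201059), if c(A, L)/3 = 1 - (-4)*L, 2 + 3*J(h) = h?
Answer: 380356818540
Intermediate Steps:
J(h) = -⅔ + h/3
D(l) = -598 - l (D(l) = (-333 - 265) - l = -598 - l)
c(A, L) = 3 + 12*L (c(A, L) = 3*(1 - (-4)*L) = 3*(1 + 4*L) = 3 + 12*L)
y(E) = 12 + 49*E (y(E) = (3 + 12*E)*4 + E = (12 + 48*E) + E = 12 + 49*E)
(D(J(23)) + 4013231)*(y(-2169) + 201059) = ((-598 - (-⅔ + (⅓)*23)) + 4013231)*((12 + 49*(-2169)) + 201059) = ((-598 - (-⅔ + 23/3)) + 4013231)*((12 - 106281) + 201059) = ((-598 - 1*7) + 4013231)*(-106269 + 201059) = ((-598 - 7) + 4013231)*94790 = (-605 + 4013231)*94790 = 4012626*94790 = 380356818540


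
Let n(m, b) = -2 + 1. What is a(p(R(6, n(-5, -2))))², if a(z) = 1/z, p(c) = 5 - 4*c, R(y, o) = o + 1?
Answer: 1/25 ≈ 0.040000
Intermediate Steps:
n(m, b) = -1
R(y, o) = 1 + o
a(p(R(6, n(-5, -2))))² = (1/(5 - 4*(1 - 1)))² = (1/(5 - 4*0))² = (1/(5 + 0))² = (1/5)² = (⅕)² = 1/25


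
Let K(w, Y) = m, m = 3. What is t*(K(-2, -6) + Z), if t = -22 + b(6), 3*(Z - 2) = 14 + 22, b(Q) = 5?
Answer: -289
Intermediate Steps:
K(w, Y) = 3
Z = 14 (Z = 2 + (14 + 22)/3 = 2 + (1/3)*36 = 2 + 12 = 14)
t = -17 (t = -22 + 5 = -17)
t*(K(-2, -6) + Z) = -17*(3 + 14) = -17*17 = -289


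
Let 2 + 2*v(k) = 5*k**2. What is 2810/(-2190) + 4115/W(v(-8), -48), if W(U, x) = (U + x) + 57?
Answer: 284659/12264 ≈ 23.211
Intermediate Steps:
v(k) = -1 + 5*k**2/2 (v(k) = -1 + (5*k**2)/2 = -1 + 5*k**2/2)
W(U, x) = 57 + U + x
2810/(-2190) + 4115/W(v(-8), -48) = 2810/(-2190) + 4115/(57 + (-1 + (5/2)*(-8)**2) - 48) = 2810*(-1/2190) + 4115/(57 + (-1 + (5/2)*64) - 48) = -281/219 + 4115/(57 + (-1 + 160) - 48) = -281/219 + 4115/(57 + 159 - 48) = -281/219 + 4115/168 = 284659/12264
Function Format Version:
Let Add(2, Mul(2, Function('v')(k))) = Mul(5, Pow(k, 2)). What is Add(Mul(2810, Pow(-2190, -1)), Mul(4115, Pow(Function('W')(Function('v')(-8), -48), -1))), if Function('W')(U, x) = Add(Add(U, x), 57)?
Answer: Rational(284659, 12264) ≈ 23.211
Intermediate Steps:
Function('v')(k) = Add(-1, Mul(Rational(5, 2), Pow(k, 2))) (Function('v')(k) = Add(-1, Mul(Rational(1, 2), Mul(5, Pow(k, 2)))) = Add(-1, Mul(Rational(5, 2), Pow(k, 2))))
Function('W')(U, x) = Add(57, U, x)
Add(Mul(2810, Pow(-2190, -1)), Mul(4115, Pow(Function('W')(Function('v')(-8), -48), -1))) = Add(Mul(2810, Pow(-2190, -1)), Mul(4115, Pow(Add(57, Add(-1, Mul(Rational(5, 2), Pow(-8, 2))), -48), -1))) = Add(Mul(2810, Rational(-1, 2190)), Mul(4115, Pow(Add(57, Add(-1, Mul(Rational(5, 2), 64)), -48), -1))) = Add(Rational(-281, 219), Mul(4115, Pow(Add(57, Add(-1, 160), -48), -1))) = Add(Rational(-281, 219), Mul(4115, Pow(Add(57, 159, -48), -1))) = Add(Rational(-281, 219), Mul(4115, Pow(168, -1))) = Add(Rational(-281, 219), Mul(4115, Rational(1, 168))) = Add(Rational(-281, 219), Rational(4115, 168)) = Rational(284659, 12264)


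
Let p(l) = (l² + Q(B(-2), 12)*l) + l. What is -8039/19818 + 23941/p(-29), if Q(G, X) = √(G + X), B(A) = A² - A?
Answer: 6553189159/220118526 + 71823*√2/22214 ≈ 34.344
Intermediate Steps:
p(l) = l + l² + 3*l*√2 (p(l) = (l² + √(-2*(-1 - 2) + 12)*l) + l = (l² + √(-2*(-3) + 12)*l) + l = (l² + √(6 + 12)*l) + l = (l² + √18*l) + l = (l² + (3*√2)*l) + l = (l² + 3*l*√2) + l = l + l² + 3*l*√2)
-8039/19818 + 23941/p(-29) = -8039/19818 + 23941/((-29*(1 - 29 + 3*√2))) = -8039*1/19818 + 23941/((-29*(-28 + 3*√2))) = -8039/19818 + 23941/(812 - 87*√2)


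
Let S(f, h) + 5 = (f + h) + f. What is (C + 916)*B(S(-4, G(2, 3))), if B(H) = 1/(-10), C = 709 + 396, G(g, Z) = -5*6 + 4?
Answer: -2021/10 ≈ -202.10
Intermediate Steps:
G(g, Z) = -26 (G(g, Z) = -30 + 4 = -26)
S(f, h) = -5 + h + 2*f (S(f, h) = -5 + ((f + h) + f) = -5 + (h + 2*f) = -5 + h + 2*f)
C = 1105
B(H) = -1/10
(C + 916)*B(S(-4, G(2, 3))) = (1105 + 916)*(-1/10) = 2021*(-1/10) = -2021/10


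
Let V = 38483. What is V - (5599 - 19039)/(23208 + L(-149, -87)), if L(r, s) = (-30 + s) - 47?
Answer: 31671989/823 ≈ 38484.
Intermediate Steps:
L(r, s) = -77 + s
V - (5599 - 19039)/(23208 + L(-149, -87)) = 38483 - (5599 - 19039)/(23208 + (-77 - 87)) = 38483 - (-13440)/(23208 - 164) = 38483 - (-13440)/23044 = 38483 - 1*(-480/823) = 38483 + 480/823 = 31671989/823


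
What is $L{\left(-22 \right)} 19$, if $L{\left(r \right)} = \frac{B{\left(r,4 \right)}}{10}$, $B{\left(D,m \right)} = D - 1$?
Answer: $- \frac{437}{10} \approx -43.7$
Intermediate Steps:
$B{\left(D,m \right)} = -1 + D$ ($B{\left(D,m \right)} = D - 1 = -1 + D$)
$L{\left(r \right)} = - \frac{1}{10} + \frac{r}{10}$ ($L{\left(r \right)} = \frac{-1 + r}{10} = \left(-1 + r\right) \frac{1}{10} = - \frac{1}{10} + \frac{r}{10}$)
$L{\left(-22 \right)} 19 = \left(- \frac{1}{10} + \frac{1}{10} \left(-22\right)\right) 19 = \left(- \frac{1}{10} - \frac{11}{5}\right) 19 = \left(- \frac{23}{10}\right) 19 = - \frac{437}{10}$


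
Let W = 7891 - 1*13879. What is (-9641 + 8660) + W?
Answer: -6969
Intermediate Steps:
W = -5988 (W = 7891 - 13879 = -5988)
(-9641 + 8660) + W = (-9641 + 8660) - 5988 = -981 - 5988 = -6969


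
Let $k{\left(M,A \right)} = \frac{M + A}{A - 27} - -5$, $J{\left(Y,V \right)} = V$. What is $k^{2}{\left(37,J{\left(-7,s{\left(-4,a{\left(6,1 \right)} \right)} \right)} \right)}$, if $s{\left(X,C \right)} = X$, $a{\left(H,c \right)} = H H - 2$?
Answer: $\frac{14884}{961} \approx 15.488$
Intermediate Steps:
$a{\left(H,c \right)} = -2 + H^{2}$ ($a{\left(H,c \right)} = H^{2} - 2 = -2 + H^{2}$)
$k{\left(M,A \right)} = 5 + \frac{A + M}{-27 + A}$ ($k{\left(M,A \right)} = \frac{A + M}{-27 + A} + 5 = 5 + \frac{A + M}{-27 + A}$)
$k^{2}{\left(37,J{\left(-7,s{\left(-4,a{\left(6,1 \right)} \right)} \right)} \right)} = \left(\frac{-135 + 37 + 6 \left(-4\right)}{-27 - 4}\right)^{2} = \left(\frac{-135 + 37 - 24}{-31}\right)^{2} = \left(\left(- \frac{1}{31}\right) \left(-122\right)\right)^{2} = \left(\frac{122}{31}\right)^{2} = \frac{14884}{961}$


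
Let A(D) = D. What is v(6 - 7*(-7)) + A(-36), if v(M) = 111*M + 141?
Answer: 6210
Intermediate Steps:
v(M) = 141 + 111*M
v(6 - 7*(-7)) + A(-36) = (141 + 111*(6 - 7*(-7))) - 36 = (141 + 111*(6 + 49)) - 36 = (141 + 111*55) - 36 = (141 + 6105) - 36 = 6246 - 36 = 6210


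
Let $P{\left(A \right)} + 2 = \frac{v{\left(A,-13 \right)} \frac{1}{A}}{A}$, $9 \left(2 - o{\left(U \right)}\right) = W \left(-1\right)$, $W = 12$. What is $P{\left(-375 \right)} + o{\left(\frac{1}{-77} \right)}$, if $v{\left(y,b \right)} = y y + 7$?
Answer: $\frac{328132}{140625} \approx 2.3334$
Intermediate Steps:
$v{\left(y,b \right)} = 7 + y^{2}$ ($v{\left(y,b \right)} = y^{2} + 7 = 7 + y^{2}$)
$o{\left(U \right)} = \frac{10}{3}$ ($o{\left(U \right)} = 2 - \frac{12 \left(-1\right)}{9} = 2 - - \frac{4}{3} = 2 + \frac{4}{3} = \frac{10}{3}$)
$P{\left(A \right)} = -2 + \frac{7 + A^{2}}{A^{2}}$ ($P{\left(A \right)} = -2 + \frac{\left(7 + A^{2}\right) \frac{1}{A}}{A} = -2 + \frac{\frac{1}{A} \left(7 + A^{2}\right)}{A} = -2 + \frac{7 + A^{2}}{A^{2}}$)
$P{\left(-375 \right)} + o{\left(\frac{1}{-77} \right)} = \left(-1 + \frac{7}{140625}\right) + \frac{10}{3} = - \frac{140618}{140625} + \frac{10}{3} = \frac{328132}{140625}$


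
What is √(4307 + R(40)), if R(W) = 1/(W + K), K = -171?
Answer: 2*√18478074/131 ≈ 65.628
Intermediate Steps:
R(W) = 1/(-171 + W) (R(W) = 1/(W - 171) = 1/(-171 + W))
√(4307 + R(40)) = √(4307 + 1/(-171 + 40)) = √(4307 + 1/(-131)) = √(4307 - 1/131) = √(564216/131) = 2*√18478074/131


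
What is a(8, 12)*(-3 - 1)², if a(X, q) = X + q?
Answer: 320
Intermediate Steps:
a(8, 12)*(-3 - 1)² = (8 + 12)*(-3 - 1)² = 20*(-4)² = 20*16 = 320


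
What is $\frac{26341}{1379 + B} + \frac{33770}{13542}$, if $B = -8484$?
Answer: $- \frac{8340998}{6872565} \approx -1.2137$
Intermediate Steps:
$\frac{26341}{1379 + B} + \frac{33770}{13542} = \frac{26341}{1379 - 8484} + \frac{33770}{13542} = \frac{26341}{-7105} + 33770 \cdot \frac{1}{13542} = 26341 \left(- \frac{1}{7105}\right) + \frac{16885}{6771} = - \frac{3763}{1015} + \frac{16885}{6771} = - \frac{8340998}{6872565}$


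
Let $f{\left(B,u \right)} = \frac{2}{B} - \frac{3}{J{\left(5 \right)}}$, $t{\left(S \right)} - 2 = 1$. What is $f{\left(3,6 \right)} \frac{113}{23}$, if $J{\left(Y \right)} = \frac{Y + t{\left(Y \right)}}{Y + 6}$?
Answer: $- \frac{9379}{552} \approx -16.991$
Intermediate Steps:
$t{\left(S \right)} = 3$ ($t{\left(S \right)} = 2 + 1 = 3$)
$J{\left(Y \right)} = \frac{3 + Y}{6 + Y}$ ($J{\left(Y \right)} = \frac{Y + 3}{Y + 6} = \frac{3 + Y}{6 + Y}$)
$f{\left(B,u \right)} = - \frac{33}{8} + \frac{2}{B}$ ($f{\left(B,u \right)} = \frac{2}{B} - \frac{3}{\frac{1}{6 + 5} \left(3 + 5\right)} = \frac{2}{B} - \frac{3}{\frac{1}{11} \cdot 8} = \frac{2}{B} - \frac{3}{\frac{8}{11}} = \frac{2}{B} - \frac{33}{8} = - \frac{33}{8} + \frac{2}{B}$)
$f{\left(3,6 \right)} \frac{113}{23} = \left(- \frac{33}{8} + \frac{2}{3}\right) \frac{113}{23} = \left(- \frac{83}{24}\right) \frac{113}{23} = - \frac{9379}{552}$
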